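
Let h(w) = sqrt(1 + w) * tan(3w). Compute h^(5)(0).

Expand each factor separately, then convolve coefficients.
The coefficient of w^5 in the expansion is 19941/640, so h^(5)(0) = 5! * (19941/640) = 59823/16.

59823/16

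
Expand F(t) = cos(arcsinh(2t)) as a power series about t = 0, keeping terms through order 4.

10*t^4/3 - 2*t^2 + 1

Compose series: expand the inner function first, then feed it into the outer expansion.
F(0) = 1
F′(0) = 0
F′′(0) = -4
F′′′(0) = 0
F^(4)(0) = 80
Then c_k = F^(k)(0)/k! gives each Taylor coefficient.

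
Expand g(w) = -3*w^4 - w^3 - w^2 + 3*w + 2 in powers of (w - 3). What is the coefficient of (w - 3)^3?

Differentiate repeatedly and evaluate at the center.
[(w - 3)^0] = -268;  [(w - 3)^1] = -354;  [(w - 3)^2] = -172;  [(w - 3)^3] = -37.
So c_3 = g′′′(3)/3! = -37.

-37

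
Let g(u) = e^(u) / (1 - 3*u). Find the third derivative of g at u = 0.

226

Multiply the numerator's expansion by the denominator's geometric series.
The coefficient of u^3 in the expansion is 113/3, so g′′′(0) = 3! * (113/3) = 226.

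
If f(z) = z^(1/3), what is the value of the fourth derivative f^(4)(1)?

Use the known series and substitute for the argument.
The coefficient of (z - 1)^4 in the expansion is -10/243, so f^(4)(1) = 4! * (-10/243) = -80/81.

-80/81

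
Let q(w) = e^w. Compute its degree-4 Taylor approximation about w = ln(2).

(w - ln(2))^4/12 + (w - ln(2))^3/3 + (w - ln(2))^2 + 2*(w - ln(2)) + 2

Use the known series and substitute for the argument.
[(w - ln(2))^0] = 2;  [(w - ln(2))^1] = 2;  [(w - ln(2))^2] = 1;  [(w - ln(2))^3] = 1/3;  [(w - ln(2))^4] = 1/12.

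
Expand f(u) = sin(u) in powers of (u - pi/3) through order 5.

f(pi/3) = sqrt(3)/2
f′(pi/3) = 1/2
f′′(pi/3) = -sqrt(3)/2
f′′′(pi/3) = -1/2
f^(4)(pi/3) = sqrt(3)/2
f^(5)(pi/3) = 1/2
The Taylor polynomial is Σ f^(k)(pi/3)/k! · (u - pi/3)^k.

(u - pi/3)^5/240 + sqrt(3)*(u - pi/3)^4/48 - (u - pi/3)^3/12 - sqrt(3)*(u - pi/3)^2/4 + (u - pi/3)/2 + sqrt(3)/2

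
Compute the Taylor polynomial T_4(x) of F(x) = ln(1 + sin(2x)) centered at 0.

-4*x^4/3 + 4*x^3/3 - 2*x^2 + 2*x

Let u equal the inner series; expand the outer function in u and truncate.
F(0) = 0
F′(0) = 2
F′′(0) = -4
F′′′(0) = 8
F^(4)(0) = -32
Then c_k = F^(k)(0)/k! gives each Taylor coefficient.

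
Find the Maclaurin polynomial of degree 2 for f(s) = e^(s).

[s^0] = 1;  [s^1] = 1;  [s^2] = 1/2.

s^2/2 + s + 1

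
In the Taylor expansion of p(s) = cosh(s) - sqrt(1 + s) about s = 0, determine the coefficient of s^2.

Add the two expansions coefficient-wise.
So c_2 = p′′(0)/2! = 5/8.

5/8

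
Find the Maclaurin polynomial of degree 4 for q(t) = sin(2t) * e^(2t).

8*t^3/3 + 4*t^2 + 2*t

Take the Cauchy product of the two expansions.
[t^0] = 0;  [t^1] = 2;  [t^2] = 4;  [t^3] = 8/3;  [t^4] = 0.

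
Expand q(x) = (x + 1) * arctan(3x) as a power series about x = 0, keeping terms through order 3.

-9*x^3 + 3*x^2 + 3*x

Shift and add copies of the series according to the polynomial's terms.
q(0) = 0
q′(0) = 3
q′′(0) = 6
q′′′(0) = -54
Dividing each by k! gives the coefficients c_0, ..., c_3.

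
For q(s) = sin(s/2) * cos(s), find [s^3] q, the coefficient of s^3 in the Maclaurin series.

Write out both Maclaurin series and multiply, keeping only the needed powers.
q(0) = 0
q′(0) = 1/2
q′′(0) = 0
q′′′(0) = -13/8
So c_3 = q′′′(0)/3! = -13/48.

-13/48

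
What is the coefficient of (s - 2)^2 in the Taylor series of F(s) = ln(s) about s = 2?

Differentiate repeatedly and evaluate at the center.
F(2) = ln(2)
F′(2) = 1/2
F′′(2) = -1/4
So c_2 = F′′(2)/2! = -1/8.

-1/8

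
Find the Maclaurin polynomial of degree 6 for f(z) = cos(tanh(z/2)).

Compose series: expand the inner function first, then feed it into the outer expansion.
f(0) = 1
f′(0) = 0
f′′(0) = -1/4
f′′′(0) = 0
f^(4)(0) = 9/16
f^(5)(0) = 0
f^(6)(0) = -177/64
Dividing each by k! gives the coefficients c_0, ..., c_6.

-59*z^6/15360 + 3*z^4/128 - z^2/8 + 1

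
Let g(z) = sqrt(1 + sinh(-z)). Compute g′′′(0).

-7/8

Let u equal the inner series; expand the outer function in u and truncate.
The coefficient of z^3 in the expansion is -7/48, so g′′′(0) = 3! * (-7/48) = -7/8.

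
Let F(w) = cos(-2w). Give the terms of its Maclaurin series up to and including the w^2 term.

Use the known series and substitute for the argument.
[w^0] = 1;  [w^1] = 0;  [w^2] = -2.

1 - 2*w^2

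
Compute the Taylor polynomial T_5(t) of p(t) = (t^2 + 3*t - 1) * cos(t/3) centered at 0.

t^5/648 - 109*t^4/1944 - t^3/6 + 19*t^2/18 + 3*t - 1

Distribute the polynomial across the series and collect like powers.
[t^0] = -1;  [t^1] = 3;  [t^2] = 19/18;  [t^3] = -1/6;  [t^4] = -109/1944;  [t^5] = 1/648.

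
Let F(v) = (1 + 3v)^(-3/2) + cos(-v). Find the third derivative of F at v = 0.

-2835/8

Combine the two series term by term.
The coefficient of v^3 in the expansion is -945/16, so F′′′(0) = 3! * (-945/16) = -2835/8.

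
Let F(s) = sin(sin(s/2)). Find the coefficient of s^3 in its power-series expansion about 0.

Compose series: expand the inner function first, then feed it into the outer expansion.

-1/24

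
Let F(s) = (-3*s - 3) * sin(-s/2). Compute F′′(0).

3

Multiply each power in the prefactor through the base expansion.
The coefficient of s^2 in the expansion is 3/2, so F′′(0) = 2! * (3/2) = 3.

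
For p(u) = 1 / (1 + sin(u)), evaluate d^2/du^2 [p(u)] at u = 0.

2

Use the geometric series for the reciprocal, then substitute.
From the series, [u^2] p = 1; multiply by 2! = 2 to get 2.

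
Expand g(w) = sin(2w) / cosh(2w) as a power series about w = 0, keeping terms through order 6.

Divide the numerator series by the denominator series (power-series long division).
[w^0] = 0;  [w^1] = 2;  [w^2] = 0;  [w^3] = -16/3;  [w^4] = 0;  [w^5] = 48/5;  [w^6] = 0.

48*w^5/5 - 16*w^3/3 + 2*w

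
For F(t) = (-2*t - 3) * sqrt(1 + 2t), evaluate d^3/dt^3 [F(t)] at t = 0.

-3

Multiply each power in the prefactor through the base expansion.
The coefficient of t^3 in the expansion is -1/2, so F′′′(0) = 3! * (-1/2) = -3.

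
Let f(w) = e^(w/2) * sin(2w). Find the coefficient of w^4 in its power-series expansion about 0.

-5/8

Multiply the two series term by term and collect like powers.
f(0) = 0
f′(0) = 2
f′′(0) = 2
f′′′(0) = -13/2
f^(4)(0) = -15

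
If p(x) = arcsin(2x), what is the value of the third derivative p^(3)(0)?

8

Use the known series and substitute for the argument.
From the series, [x^3] p = 4/3; multiply by 3! = 6 to get 8.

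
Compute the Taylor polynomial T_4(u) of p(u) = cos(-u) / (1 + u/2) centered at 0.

Take the Cauchy product of the two expansions.
p(0) = 1
p′(0) = -1/2
p′′(0) = -1/2
p′′′(0) = 3/4
p^(4)(0) = -1/2
The Taylor polynomial is Σ p^(k)(0)/k! · u^k.

-u^4/48 + u^3/8 - u^2/4 - u/2 + 1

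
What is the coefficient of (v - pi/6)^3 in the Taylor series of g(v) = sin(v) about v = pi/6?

g(pi/6) = 1/2
g′(pi/6) = sqrt(3)/2
g′′(pi/6) = -1/2
g′′′(pi/6) = -sqrt(3)/2
So c_3 = g′′′(pi/6)/3! = -sqrt(3)/12.

-sqrt(3)/12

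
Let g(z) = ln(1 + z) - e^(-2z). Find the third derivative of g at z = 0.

10

Add the two expansions coefficient-wise.
The coefficient of z^3 in the expansion is 5/3, so g′′′(0) = 3! * (5/3) = 10.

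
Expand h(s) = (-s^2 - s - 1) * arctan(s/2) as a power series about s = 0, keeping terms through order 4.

s^4/24 - 11*s^3/24 - s^2/2 - s/2

Shift and add copies of the series according to the polynomial's terms.
h(0) = 0
h′(0) = -1/2
h′′(0) = -1
h′′′(0) = -11/4
h^(4)(0) = 1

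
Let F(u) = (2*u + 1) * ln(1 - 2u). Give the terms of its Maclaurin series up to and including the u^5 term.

Shift and add copies of the series according to the polynomial's terms.
F(0) = 0
F′(0) = -2
F′′(0) = -12
F′′′(0) = -40
F^(4)(0) = -224
F^(5)(0) = -1728
Dividing each by k! gives the coefficients c_0, ..., c_5.

-72*u^5/5 - 28*u^4/3 - 20*u^3/3 - 6*u^2 - 2*u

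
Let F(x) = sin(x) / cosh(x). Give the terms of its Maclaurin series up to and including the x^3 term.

-2*x^3/3 + x

Write the quotient as an unknown series and match coefficients against numerator = denominator · series.
[x^0] = 0;  [x^1] = 1;  [x^2] = 0;  [x^3] = -2/3.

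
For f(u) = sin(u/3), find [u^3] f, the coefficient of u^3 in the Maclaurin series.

f(0) = 0
f′(0) = 1/3
f′′(0) = 0
f′′′(0) = -1/27
So c_3 = f′′′(0)/3! = -1/162.

-1/162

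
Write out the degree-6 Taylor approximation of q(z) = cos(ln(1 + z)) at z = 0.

-19*z^6/72 + z^5/3 - 5*z^4/12 + z^3/2 - z^2/2 + 1

Compose series: expand the inner function first, then feed it into the outer expansion.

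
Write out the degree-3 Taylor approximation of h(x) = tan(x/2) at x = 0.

x^3/24 + x/2

Differentiate repeatedly and evaluate at the center.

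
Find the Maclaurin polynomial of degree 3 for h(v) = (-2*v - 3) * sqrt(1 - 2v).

5*v^3/2 + 7*v^2/2 + v - 3

Shift and add copies of the series according to the polynomial's terms.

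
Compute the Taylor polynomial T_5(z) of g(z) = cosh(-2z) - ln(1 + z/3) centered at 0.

-z^5/1215 + 217*z^4/324 - z^3/81 + 37*z^2/18 - z/3 + 1

Combine the two series term by term.
g(0) = 1
g′(0) = -1/3
g′′(0) = 37/9
g′′′(0) = -2/27
g^(4)(0) = 434/27
g^(5)(0) = -8/81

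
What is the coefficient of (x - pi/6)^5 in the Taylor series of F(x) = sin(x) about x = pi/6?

sqrt(3)/240

Differentiate repeatedly and evaluate at the center.
F(pi/6) = 1/2
F′(pi/6) = sqrt(3)/2
F′′(pi/6) = -1/2
F′′′(pi/6) = -sqrt(3)/2
F^(4)(pi/6) = 1/2
F^(5)(pi/6) = sqrt(3)/2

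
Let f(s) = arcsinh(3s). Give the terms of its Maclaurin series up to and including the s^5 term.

Use the known series and substitute for the argument.
f(0) = 0
f′(0) = 3
f′′(0) = 0
f′′′(0) = -27
f^(4)(0) = 0
f^(5)(0) = 2187

729*s^5/40 - 9*s^3/2 + 3*s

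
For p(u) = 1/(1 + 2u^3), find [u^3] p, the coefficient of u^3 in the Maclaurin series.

p(0) = 1
p′(0) = 0
p′′(0) = 0
p′′′(0) = -12
Dividing each by k! gives the coefficients c_0, ..., c_3.

-2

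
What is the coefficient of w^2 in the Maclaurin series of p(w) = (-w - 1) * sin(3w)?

-3

Shift and add copies of the series according to the polynomial's terms.
p(0) = 0
p′(0) = -3
p′′(0) = -6
So c_2 = p′′(0)/2! = -3.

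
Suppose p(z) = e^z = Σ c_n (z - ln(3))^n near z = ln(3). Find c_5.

1/40

c_5 = p^(5)(ln(3))/5! = 1/40.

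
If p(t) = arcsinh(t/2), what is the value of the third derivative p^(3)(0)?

The coefficient of t^3 in the expansion is -1/48, so p′′′(0) = 3! * (-1/48) = -1/8.

-1/8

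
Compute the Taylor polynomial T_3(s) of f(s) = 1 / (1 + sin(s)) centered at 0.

-5*s^3/6 + s^2 - s + 1

Write 1/(1+u) = 1 - u + u^2 - u^3 + ... and substitute the series for u.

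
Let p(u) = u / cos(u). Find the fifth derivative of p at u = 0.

Invert the denominator's series and multiply.
The coefficient of u^5 in the expansion is 5/24, so p^(5)(0) = 5! * (5/24) = 25.

25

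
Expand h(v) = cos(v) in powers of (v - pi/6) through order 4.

sqrt(3)*(v - pi/6)^4/48 + (v - pi/6)^3/12 - sqrt(3)*(v - pi/6)^2/4 - (v - pi/6)/2 + sqrt(3)/2

[(v - pi/6)^0] = sqrt(3)/2;  [(v - pi/6)^1] = -1/2;  [(v - pi/6)^2] = -sqrt(3)/4;  [(v - pi/6)^3] = 1/12;  [(v - pi/6)^4] = sqrt(3)/48.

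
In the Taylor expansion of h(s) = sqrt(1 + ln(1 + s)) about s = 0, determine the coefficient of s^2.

Let u equal the inner series; expand the outer function in u and truncate.
h(0) = 1
h′(0) = 1/2
h′′(0) = -3/4
So c_2 = h′′(0)/2! = -3/8.

-3/8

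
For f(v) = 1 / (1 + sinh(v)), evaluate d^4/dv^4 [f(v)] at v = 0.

32

Write 1/(1+u) = 1 - u + u^2 - u^3 + ... and substitute the series for u.
From the series, [v^4] f = 4/3; multiply by 4! = 24 to get 32.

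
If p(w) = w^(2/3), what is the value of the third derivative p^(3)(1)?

8/27

Use the known series and substitute for the argument.
The coefficient of (w - 1)^3 in the expansion is 4/81, so p′′′(1) = 3! * (4/81) = 8/27.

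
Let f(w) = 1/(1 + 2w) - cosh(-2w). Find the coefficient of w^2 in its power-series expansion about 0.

Expand each term separately and add.
f(0) = 0
f′(0) = -2
f′′(0) = 4

2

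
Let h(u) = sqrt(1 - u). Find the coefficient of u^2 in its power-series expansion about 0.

-1/8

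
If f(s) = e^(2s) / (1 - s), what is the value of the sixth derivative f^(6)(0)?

Expand 1/(denominator) as a geometric series and multiply by the numerator's series.
The coefficient of s^6 in the expansion is 331/45, so f^(6)(0) = 6! * (331/45) = 5296.

5296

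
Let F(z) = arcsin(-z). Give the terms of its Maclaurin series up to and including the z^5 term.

-3*z^5/40 - z^3/6 - z

F(0) = 0
F′(0) = -1
F′′(0) = 0
F′′′(0) = -1
F^(4)(0) = 0
F^(5)(0) = -9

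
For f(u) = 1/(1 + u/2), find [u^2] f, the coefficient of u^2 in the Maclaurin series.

1/4

Use the known series and substitute for the argument.
[u^0] = 1;  [u^1] = -1/2;  [u^2] = 1/4.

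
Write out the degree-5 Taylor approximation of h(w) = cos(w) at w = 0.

w^4/24 - w^2/2 + 1

Differentiate repeatedly and evaluate at the center.
h(0) = 1
h′(0) = 0
h′′(0) = -1
h′′′(0) = 0
h^(4)(0) = 1
h^(5)(0) = 0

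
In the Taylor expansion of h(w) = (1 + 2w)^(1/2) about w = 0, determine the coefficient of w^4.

Compute the successive derivatives at the expansion point and divide by k!.

-5/8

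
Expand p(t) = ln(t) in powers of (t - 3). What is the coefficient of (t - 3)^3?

p(3) = ln(3)
p′(3) = 1/3
p′′(3) = -1/9
p′′′(3) = 2/27
So c_3 = p′′′(3)/3! = 1/81.

1/81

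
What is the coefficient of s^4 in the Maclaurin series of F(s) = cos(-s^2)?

Apply the Taylor formula c_k = f^(k)(a)/k!.
F(0) = 1
F′(0) = 0
F′′(0) = 0
F′′′(0) = 0
F^(4)(0) = -12
So c_4 = F^(4)(0)/4! = -1/2.

-1/2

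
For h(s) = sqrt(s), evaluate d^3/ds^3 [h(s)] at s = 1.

The coefficient of (s - 1)^3 in the expansion is 1/16, so h′′′(1) = 3! * (1/16) = 3/8.

3/8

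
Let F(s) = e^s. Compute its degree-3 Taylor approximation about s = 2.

(s - 2)^3*e^(2)/6 + (s - 2)^2*e^(2)/2 + (s - 2)*e^(2) + e^(2)

F(2) = e^(2)
F′(2) = e^(2)
F′′(2) = e^(2)
F′′′(2) = e^(2)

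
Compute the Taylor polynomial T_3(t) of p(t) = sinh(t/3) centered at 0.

t^3/162 + t/3

Differentiate repeatedly and evaluate at the center.
p(0) = 0
p′(0) = 1/3
p′′(0) = 0
p′′′(0) = 1/27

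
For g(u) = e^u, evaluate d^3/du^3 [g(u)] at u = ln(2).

The coefficient of (u - ln(2))^3 in the expansion is 1/3, so g′′′(ln(2)) = 3! * (1/3) = 2.

2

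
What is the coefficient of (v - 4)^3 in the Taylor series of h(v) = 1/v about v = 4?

-1/256

[(v - 4)^0] = 1/4;  [(v - 4)^1] = -1/16;  [(v - 4)^2] = 1/64;  [(v - 4)^3] = -1/256.
So c_3 = h′′′(4)/3! = -1/256.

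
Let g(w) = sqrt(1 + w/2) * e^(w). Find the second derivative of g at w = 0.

23/16

Multiply the two series term by term and collect like powers.
The coefficient of w^2 in the expansion is 23/32, so g′′(0) = 2! * (23/32) = 23/16.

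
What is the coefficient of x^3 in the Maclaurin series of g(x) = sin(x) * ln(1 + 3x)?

-9/2

Write out both Maclaurin series and multiply, keeping only the needed powers.
g(0) = 0
g′(0) = 0
g′′(0) = 6
g′′′(0) = -27
So c_3 = g′′′(0)/3! = -9/2.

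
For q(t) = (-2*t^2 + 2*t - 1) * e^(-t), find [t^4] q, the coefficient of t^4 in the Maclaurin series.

Multiply each power in the prefactor through the base expansion.
q(0) = -1
q′(0) = 3
q′′(0) = -9
q′′′(0) = 19
q^(4)(0) = -33

-11/8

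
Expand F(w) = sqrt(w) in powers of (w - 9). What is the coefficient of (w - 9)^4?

Compute the successive derivatives at the expansion point and divide by k!.
[(w - 9)^0] = 3;  [(w - 9)^1] = 1/6;  [(w - 9)^2] = -1/216;  [(w - 9)^3] = 1/3888;  [(w - 9)^4] = -5/279936.
So c_4 = F^(4)(9)/4! = -5/279936.

-5/279936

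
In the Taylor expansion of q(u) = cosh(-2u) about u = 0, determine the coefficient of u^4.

2/3

Compute the successive derivatives at the expansion point and divide by k!.
[u^0] = 1;  [u^1] = 0;  [u^2] = 2;  [u^3] = 0;  [u^4] = 2/3.
So c_4 = q^(4)(0)/4! = 2/3.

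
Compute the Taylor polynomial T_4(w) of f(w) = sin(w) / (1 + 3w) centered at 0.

Multiply the two series term by term and collect like powers.
f(0) = 0
f′(0) = 1
f′′(0) = -6
f′′′(0) = 53
f^(4)(0) = -636
Dividing each by k! gives the coefficients c_0, ..., c_4.

-53*w^4/2 + 53*w^3/6 - 3*w^2 + w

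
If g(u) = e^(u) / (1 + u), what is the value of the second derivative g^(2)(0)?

1

Expand each factor separately, then convolve coefficients.
The coefficient of u^2 in the expansion is 1/2, so g′′(0) = 2! * (1/2) = 1.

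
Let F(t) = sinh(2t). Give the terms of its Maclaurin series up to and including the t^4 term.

4*t^3/3 + 2*t

Compute the successive derivatives at the expansion point and divide by k!.
[t^0] = 0;  [t^1] = 2;  [t^2] = 0;  [t^3] = 4/3;  [t^4] = 0.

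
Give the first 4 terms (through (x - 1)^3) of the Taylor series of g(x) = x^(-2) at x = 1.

-4*(x - 1)^3 + 3*(x - 1)^2 - 2*(x - 1) + 1

g(1) = 1
g′(1) = -2
g′′(1) = 6
g′′′(1) = -24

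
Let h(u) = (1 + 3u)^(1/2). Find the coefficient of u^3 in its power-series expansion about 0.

h(0) = 1
h′(0) = 3/2
h′′(0) = -9/4
h′′′(0) = 81/8

27/16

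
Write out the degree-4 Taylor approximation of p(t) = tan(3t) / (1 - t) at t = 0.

Multiply the two series term by term and collect like powers.
[t^0] = 0;  [t^1] = 3;  [t^2] = 3;  [t^3] = 12;  [t^4] = 12.

12*t^4 + 12*t^3 + 3*t^2 + 3*t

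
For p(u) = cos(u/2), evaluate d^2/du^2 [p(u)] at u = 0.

-1/4

Differentiate repeatedly and evaluate at the center.
From the series, [u^2] p = -1/8; multiply by 2! = 2 to get -1/4.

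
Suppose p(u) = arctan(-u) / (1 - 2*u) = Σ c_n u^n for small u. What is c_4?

Expand 1/(denominator) as a geometric series and multiply by the numerator's series.
p(0) = 0
p′(0) = -1
p′′(0) = -4
p′′′(0) = -22
p^(4)(0) = -176
Then c_k = p^(k)(0)/k! gives each Taylor coefficient.

-22/3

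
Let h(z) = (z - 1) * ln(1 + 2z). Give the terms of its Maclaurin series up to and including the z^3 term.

-14*z^3/3 + 4*z^2 - 2*z

Shift and add copies of the series according to the polynomial's terms.
h(0) = 0
h′(0) = -2
h′′(0) = 8
h′′′(0) = -28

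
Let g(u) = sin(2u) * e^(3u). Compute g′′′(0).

Write out both Maclaurin series and multiply, keeping only the needed powers.
From the series, [u^3] g = 23/3; multiply by 3! = 6 to get 46.

46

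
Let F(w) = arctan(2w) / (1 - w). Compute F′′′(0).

Write out both Maclaurin series and multiply, keeping only the needed powers.
From the series, [w^3] F = -2/3; multiply by 3! = 6 to get -4.

-4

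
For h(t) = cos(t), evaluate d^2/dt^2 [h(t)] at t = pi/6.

-sqrt(3)/2

The coefficient of (t - pi/6)^2 in the expansion is -sqrt(3)/4, so h′′(pi/6) = 2! * (-sqrt(3)/4) = -sqrt(3)/2.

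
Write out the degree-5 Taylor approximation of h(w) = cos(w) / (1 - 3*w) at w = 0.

1837*w^5/8 + 1837*w^4/24 + 51*w^3/2 + 17*w^2/2 + 3*w + 1

Use 1/(1 - r) = Σ r^k on the denominator, then take the Cauchy product.
[w^0] = 1;  [w^1] = 3;  [w^2] = 17/2;  [w^3] = 51/2;  [w^4] = 1837/24;  [w^5] = 1837/8.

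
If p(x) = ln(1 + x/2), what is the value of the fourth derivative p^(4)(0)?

-3/8

Compute the successive derivatives at the expansion point and divide by k!.
From the series, [x^4] p = -1/64; multiply by 4! = 24 to get -3/8.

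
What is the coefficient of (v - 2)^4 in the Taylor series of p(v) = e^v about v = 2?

e^(2)/24

p(2) = e^(2)
p′(2) = e^(2)
p′′(2) = e^(2)
p′′′(2) = e^(2)
p^(4)(2) = e^(2)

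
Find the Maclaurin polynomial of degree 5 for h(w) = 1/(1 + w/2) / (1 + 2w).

-1365*w^5/32 + 341*w^4/16 - 85*w^3/8 + 21*w^2/4 - 5*w/2 + 1

Take the Cauchy product of the two expansions.
[w^0] = 1;  [w^1] = -5/2;  [w^2] = 21/4;  [w^3] = -85/8;  [w^4] = 341/16;  [w^5] = -1365/32.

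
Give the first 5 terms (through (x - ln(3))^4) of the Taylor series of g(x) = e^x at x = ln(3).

(x - ln(3))^4/8 + (x - ln(3))^3/2 + 3*(x - ln(3))^2/2 + 3*(x - ln(3)) + 3

g(ln(3)) = 3
g′(ln(3)) = 3
g′′(ln(3)) = 3
g′′′(ln(3)) = 3
g^(4)(ln(3)) = 3
The Taylor polynomial is Σ g^(k)(ln(3))/k! · (x - ln(3))^k.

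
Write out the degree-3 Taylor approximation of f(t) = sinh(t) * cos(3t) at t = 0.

-13*t^3/3 + t

Expand each factor separately, then convolve coefficients.
f(0) = 0
f′(0) = 1
f′′(0) = 0
f′′′(0) = -26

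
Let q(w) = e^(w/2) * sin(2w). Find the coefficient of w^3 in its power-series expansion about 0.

-13/12

Multiply the two series term by term and collect like powers.
q(0) = 0
q′(0) = 2
q′′(0) = 2
q′′′(0) = -13/2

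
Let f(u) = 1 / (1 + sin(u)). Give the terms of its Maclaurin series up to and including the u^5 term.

Write 1/(1+u) = 1 - u + u^2 - u^3 + ... and substitute the series for u.
f(0) = 1
f′(0) = -1
f′′(0) = 2
f′′′(0) = -5
f^(4)(0) = 16
f^(5)(0) = -61
Dividing each by k! gives the coefficients c_0, ..., c_5.

-61*u^5/120 + 2*u^4/3 - 5*u^3/6 + u^2 - u + 1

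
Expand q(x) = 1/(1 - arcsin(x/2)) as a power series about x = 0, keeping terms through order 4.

Let u equal the inner series; expand the outer function in u and truncate.
q(0) = 1
q′(0) = 1/2
q′′(0) = 1/2
q′′′(0) = 7/8
q^(4)(0) = 2
Then c_k = q^(k)(0)/k! gives each Taylor coefficient.

x^4/12 + 7*x^3/48 + x^2/4 + x/2 + 1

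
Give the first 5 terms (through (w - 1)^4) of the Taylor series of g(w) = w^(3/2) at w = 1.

g(1) = 1
g′(1) = 3/2
g′′(1) = 3/4
g′′′(1) = -3/8
g^(4)(1) = 9/16
Dividing each by k! gives the coefficients c_0, ..., c_4.

3*(w - 1)^4/128 - (w - 1)^3/16 + 3*(w - 1)^2/8 + 3*(w - 1)/2 + 1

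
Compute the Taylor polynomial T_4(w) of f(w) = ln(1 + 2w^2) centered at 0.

-2*w^4 + 2*w^2

f(0) = 0
f′(0) = 0
f′′(0) = 4
f′′′(0) = 0
f^(4)(0) = -48
Then c_k = f^(k)(0)/k! gives each Taylor coefficient.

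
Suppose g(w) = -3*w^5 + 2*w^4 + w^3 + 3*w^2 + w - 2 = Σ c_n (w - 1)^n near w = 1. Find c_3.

-21

g(1) = 2
g′(1) = 3
g′′(1) = -24
g′′′(1) = -126
So c_3 = g′′′(1)/3! = -21.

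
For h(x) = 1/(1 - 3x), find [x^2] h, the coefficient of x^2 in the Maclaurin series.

Apply the Taylor formula c_k = f^(k)(a)/k!.
h(0) = 1
h′(0) = 3
h′′(0) = 18
Then c_k = h^(k)(0)/k! gives each Taylor coefficient.

9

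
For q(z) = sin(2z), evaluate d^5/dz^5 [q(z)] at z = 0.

32

The coefficient of z^5 in the expansion is 4/15, so q^(5)(0) = 5! * (4/15) = 32.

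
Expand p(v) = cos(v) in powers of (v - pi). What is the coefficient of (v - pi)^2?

p(pi) = -1
p′(pi) = 0
p′′(pi) = 1

1/2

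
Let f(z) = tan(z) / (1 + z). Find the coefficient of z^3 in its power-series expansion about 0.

4/3

Expand each factor separately, then convolve coefficients.
f(0) = 0
f′(0) = 1
f′′(0) = -2
f′′′(0) = 8
So c_3 = f′′′(0)/3! = 4/3.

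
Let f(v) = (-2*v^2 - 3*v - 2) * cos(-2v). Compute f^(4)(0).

64

Shift and add copies of the series according to the polynomial's terms.
From the series, [v^4] f = 8/3; multiply by 4! = 24 to get 64.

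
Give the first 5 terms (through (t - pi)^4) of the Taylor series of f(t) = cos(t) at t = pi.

f(pi) = -1
f′(pi) = 0
f′′(pi) = 1
f′′′(pi) = 0
f^(4)(pi) = -1

-(t - pi)^4/24 + (t - pi)^2/2 - 1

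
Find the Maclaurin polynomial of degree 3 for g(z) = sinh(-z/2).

-z^3/48 - z/2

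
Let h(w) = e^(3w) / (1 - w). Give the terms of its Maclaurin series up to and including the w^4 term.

Multiply the two series term by term and collect like powers.
h(0) = 1
h′(0) = 4
h′′(0) = 17
h′′′(0) = 78
h^(4)(0) = 393
Dividing each by k! gives the coefficients c_0, ..., c_4.

131*w^4/8 + 13*w^3 + 17*w^2/2 + 4*w + 1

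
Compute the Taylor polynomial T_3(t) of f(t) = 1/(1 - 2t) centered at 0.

Differentiate repeatedly and evaluate at the center.
f(0) = 1
f′(0) = 2
f′′(0) = 8
f′′′(0) = 48

8*t^3 + 4*t^2 + 2*t + 1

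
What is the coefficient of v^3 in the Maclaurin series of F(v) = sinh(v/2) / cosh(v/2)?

Invert the denominator's series and multiply.
[v^0] = 0;  [v^1] = 1/2;  [v^2] = 0;  [v^3] = -1/24.

-1/24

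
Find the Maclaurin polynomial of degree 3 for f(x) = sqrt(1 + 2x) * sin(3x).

Multiply the two series term by term and collect like powers.
[x^0] = 0;  [x^1] = 3;  [x^2] = 3;  [x^3] = -6.

-6*x^3 + 3*x^2 + 3*x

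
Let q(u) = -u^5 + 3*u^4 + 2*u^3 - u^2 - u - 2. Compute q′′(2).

From the series, [(u - 2)^2] q = 3; multiply by 2! = 2 to get 6.

6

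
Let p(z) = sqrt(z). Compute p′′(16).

The coefficient of (z - 16)^2 in the expansion is -1/512, so p′′(16) = 2! * (-1/512) = -1/256.

-1/256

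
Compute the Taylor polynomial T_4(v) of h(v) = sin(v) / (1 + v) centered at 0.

Write out both Maclaurin series and multiply, keeping only the needed powers.
h(0) = 0
h′(0) = 1
h′′(0) = -2
h′′′(0) = 5
h^(4)(0) = -20
Then c_k = h^(k)(0)/k! gives each Taylor coefficient.

-5*v^4/6 + 5*v^3/6 - v^2 + v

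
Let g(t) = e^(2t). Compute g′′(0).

From the series, [t^2] g = 2; multiply by 2! = 2 to get 4.

4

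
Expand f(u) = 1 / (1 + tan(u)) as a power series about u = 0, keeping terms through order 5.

Expand as Σ (-1)^k u^k with u equal to the inner function's series.
f(0) = 1
f′(0) = -1
f′′(0) = 2
f′′′(0) = -8
f^(4)(0) = 40
f^(5)(0) = -256
The Taylor polynomial is Σ f^(k)(0)/k! · u^k.

-32*u^5/15 + 5*u^4/3 - 4*u^3/3 + u^2 - u + 1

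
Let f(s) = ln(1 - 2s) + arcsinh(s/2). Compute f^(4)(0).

Expand each term separately and add.
From the series, [s^4] f = -4; multiply by 4! = 24 to get -96.

-96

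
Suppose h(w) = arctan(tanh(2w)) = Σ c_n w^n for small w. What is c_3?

-16/3

Substitute the inner expansion into the outer series and collect powers.
[w^0] = 0;  [w^1] = 2;  [w^2] = 0;  [w^3] = -16/3.
So c_3 = h′′′(0)/3! = -16/3.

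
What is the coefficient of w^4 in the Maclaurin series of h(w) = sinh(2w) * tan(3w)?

22

Write out both Maclaurin series and multiply, keeping only the needed powers.
[w^0] = 0;  [w^1] = 0;  [w^2] = 6;  [w^3] = 0;  [w^4] = 22.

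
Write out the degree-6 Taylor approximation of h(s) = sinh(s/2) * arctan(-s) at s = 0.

Write out both Maclaurin series and multiply, keeping only the needed powers.

-215*s^6/2304 + 7*s^4/48 - s^2/2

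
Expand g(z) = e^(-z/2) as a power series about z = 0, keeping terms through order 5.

g(0) = 1
g′(0) = -1/2
g′′(0) = 1/4
g′′′(0) = -1/8
g^(4)(0) = 1/16
g^(5)(0) = -1/32

-z^5/3840 + z^4/384 - z^3/48 + z^2/8 - z/2 + 1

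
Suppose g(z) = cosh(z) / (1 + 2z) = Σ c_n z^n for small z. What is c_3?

Take the Cauchy product of the two expansions.
g(0) = 1
g′(0) = -2
g′′(0) = 9
g′′′(0) = -54
The Taylor polynomial is Σ g^(k)(0)/k! · z^k.

-9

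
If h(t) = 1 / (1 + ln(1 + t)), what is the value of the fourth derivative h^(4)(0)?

88

Use the geometric series for the reciprocal, then substitute.
From the series, [t^4] h = 11/3; multiply by 4! = 24 to get 88.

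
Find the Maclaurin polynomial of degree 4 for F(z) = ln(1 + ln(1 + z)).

-35*z^4/24 + 7*z^3/6 - z^2 + z

Compose series: expand the inner function first, then feed it into the outer expansion.
F(0) = 0
F′(0) = 1
F′′(0) = -2
F′′′(0) = 7
F^(4)(0) = -35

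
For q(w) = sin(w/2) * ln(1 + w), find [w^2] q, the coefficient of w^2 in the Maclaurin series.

Take the Cauchy product of the two expansions.
[w^0] = 0;  [w^1] = 0;  [w^2] = 1/2.

1/2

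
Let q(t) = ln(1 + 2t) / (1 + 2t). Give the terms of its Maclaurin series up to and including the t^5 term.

1096*t^5/15 - 100*t^4/3 + 44*t^3/3 - 6*t^2 + 2*t

Multiply the two series term by term and collect like powers.
q(0) = 0
q′(0) = 2
q′′(0) = -12
q′′′(0) = 88
q^(4)(0) = -800
q^(5)(0) = 8768
Then c_k = q^(k)(0)/k! gives each Taylor coefficient.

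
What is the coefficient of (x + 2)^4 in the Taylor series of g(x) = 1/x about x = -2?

-1/32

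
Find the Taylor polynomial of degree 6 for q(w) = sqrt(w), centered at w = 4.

-21*(w - 4)^6/2097152 + 7*(w - 4)^5/131072 - 5*(w - 4)^4/16384 + (w - 4)^3/512 - (w - 4)^2/64 + (w - 4)/4 + 2

[(w - 4)^0] = 2;  [(w - 4)^1] = 1/4;  [(w - 4)^2] = -1/64;  [(w - 4)^3] = 1/512;  [(w - 4)^4] = -5/16384;  [(w - 4)^5] = 7/131072;  [(w - 4)^6] = -21/2097152.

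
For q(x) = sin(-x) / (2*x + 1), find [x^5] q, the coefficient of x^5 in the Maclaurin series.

Expand 1/(denominator) as a geometric series and multiply by the numerator's series.
q(0) = 0
q′(0) = -1
q′′(0) = 4
q′′′(0) = -23
q^(4)(0) = 184
q^(5)(0) = -1841

-1841/120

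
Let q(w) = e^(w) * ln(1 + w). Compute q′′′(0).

Multiply the two series term by term and collect like powers.
From the series, [w^3] q = 1/3; multiply by 3! = 6 to get 2.

2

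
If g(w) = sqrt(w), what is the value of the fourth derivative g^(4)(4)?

From the series, [(w - 4)^4] g = -5/16384; multiply by 4! = 24 to get -15/2048.

-15/2048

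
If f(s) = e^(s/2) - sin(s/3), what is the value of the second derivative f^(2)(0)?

1/4

Combine the two series term by term.
From the series, [s^2] f = 1/8; multiply by 2! = 2 to get 1/4.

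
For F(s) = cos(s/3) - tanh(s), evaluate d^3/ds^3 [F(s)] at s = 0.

Expand each term separately and add.
From the series, [s^3] F = 1/3; multiply by 3! = 6 to get 2.

2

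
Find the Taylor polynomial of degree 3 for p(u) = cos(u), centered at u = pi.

p(pi) = -1
p′(pi) = 0
p′′(pi) = 1
p′′′(pi) = 0

(u - pi)^2/2 - 1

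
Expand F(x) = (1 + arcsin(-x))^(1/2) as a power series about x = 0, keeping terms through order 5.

Compose series: expand the inner function first, then feed it into the outer expansion.
[x^0] = 1;  [x^1] = -1/2;  [x^2] = -1/8;  [x^3] = -7/48;  [x^4] = -31/384;  [x^5] = -123/1280.

-123*x^5/1280 - 31*x^4/384 - 7*x^3/48 - x^2/8 - x/2 + 1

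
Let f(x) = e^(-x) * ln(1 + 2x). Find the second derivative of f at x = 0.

-8

Multiply the two series term by term and collect like powers.
From the series, [x^2] f = -4; multiply by 2! = 2 to get -8.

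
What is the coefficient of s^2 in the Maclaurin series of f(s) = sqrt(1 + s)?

-1/8

[s^0] = 1;  [s^1] = 1/2;  [s^2] = -1/8.
So c_2 = f′′(0)/2! = -1/8.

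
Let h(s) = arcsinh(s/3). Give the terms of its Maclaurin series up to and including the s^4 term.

-s^3/162 + s/3

h(0) = 0
h′(0) = 1/3
h′′(0) = 0
h′′′(0) = -1/27
h^(4)(0) = 0
The Taylor polynomial is Σ h^(k)(0)/k! · s^k.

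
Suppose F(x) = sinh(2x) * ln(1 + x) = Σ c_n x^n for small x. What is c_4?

2

Take the Cauchy product of the two expansions.
F(0) = 0
F′(0) = 0
F′′(0) = 4
F′′′(0) = -6
F^(4)(0) = 48
So c_4 = F^(4)(0)/4! = 2.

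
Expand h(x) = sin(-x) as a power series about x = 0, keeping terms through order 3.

x^3/6 - x

h(0) = 0
h′(0) = -1
h′′(0) = 0
h′′′(0) = 1
Then c_k = h^(k)(0)/k! gives each Taylor coefficient.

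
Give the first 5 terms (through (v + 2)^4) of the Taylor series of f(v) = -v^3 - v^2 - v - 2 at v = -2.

-(v + 2)^3 + 5*(v + 2)^2 - 9*(v + 2) + 4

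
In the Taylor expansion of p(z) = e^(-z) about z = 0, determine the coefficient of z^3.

-1/6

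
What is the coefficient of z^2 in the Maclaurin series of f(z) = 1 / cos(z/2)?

Divide the numerator series by the denominator series (power-series long division).
[z^0] = 1;  [z^1] = 0;  [z^2] = 1/8.
So c_2 = f′′(0)/2! = 1/8.

1/8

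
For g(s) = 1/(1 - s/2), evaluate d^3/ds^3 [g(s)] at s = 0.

From the series, [s^3] g = 1/8; multiply by 3! = 6 to get 3/4.

3/4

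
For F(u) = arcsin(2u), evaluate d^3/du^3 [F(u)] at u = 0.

8

The coefficient of u^3 in the expansion is 4/3, so F′′′(0) = 3! * (4/3) = 8.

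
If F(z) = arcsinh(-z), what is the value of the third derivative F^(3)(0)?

From the series, [z^3] F = 1/6; multiply by 3! = 6 to get 1.

1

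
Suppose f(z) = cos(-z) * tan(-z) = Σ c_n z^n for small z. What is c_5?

-1/120

Take the Cauchy product of the two expansions.
[z^0] = 0;  [z^1] = -1;  [z^2] = 0;  [z^3] = 1/6;  [z^4] = 0;  [z^5] = -1/120.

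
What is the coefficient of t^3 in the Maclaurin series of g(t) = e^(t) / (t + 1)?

-1/3

Use 1/(1 - r) = Σ r^k on the denominator, then take the Cauchy product.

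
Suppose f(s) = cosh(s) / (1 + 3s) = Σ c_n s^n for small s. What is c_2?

19/2

Write out both Maclaurin series and multiply, keeping only the needed powers.
f(0) = 1
f′(0) = -3
f′′(0) = 19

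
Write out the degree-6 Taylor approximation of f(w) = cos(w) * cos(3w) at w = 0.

-26*w^6/9 + 17*w^4/3 - 5*w^2 + 1

Write out both Maclaurin series and multiply, keeping only the needed powers.
f(0) = 1
f′(0) = 0
f′′(0) = -10
f′′′(0) = 0
f^(4)(0) = 136
f^(5)(0) = 0
f^(6)(0) = -2080
Then c_k = f^(k)(0)/k! gives each Taylor coefficient.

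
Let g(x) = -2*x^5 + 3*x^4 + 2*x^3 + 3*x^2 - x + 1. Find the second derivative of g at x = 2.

The coefficient of (x - 2)^2 in the expansion is -73, so g′′(2) = 2! * (-73) = -146.

-146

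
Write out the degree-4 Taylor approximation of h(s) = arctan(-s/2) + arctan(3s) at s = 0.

Add the two expansions coefficient-wise.
h(0) = 0
h′(0) = 5/2
h′′(0) = 0
h′′′(0) = -215/4
h^(4)(0) = 0
Dividing each by k! gives the coefficients c_0, ..., c_4.

-215*s^3/24 + 5*s/2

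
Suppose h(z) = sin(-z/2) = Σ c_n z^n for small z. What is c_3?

h(0) = 0
h′(0) = -1/2
h′′(0) = 0
h′′′(0) = 1/8

1/48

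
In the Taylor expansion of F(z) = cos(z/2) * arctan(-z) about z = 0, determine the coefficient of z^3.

Multiply the two series term by term and collect like powers.
[z^0] = 0;  [z^1] = -1;  [z^2] = 0;  [z^3] = 11/24.

11/24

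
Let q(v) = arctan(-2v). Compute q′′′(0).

The coefficient of v^3 in the expansion is 8/3, so q′′′(0) = 3! * (8/3) = 16.

16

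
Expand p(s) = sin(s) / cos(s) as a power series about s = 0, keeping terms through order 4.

s^3/3 + s

Write the quotient as an unknown series and match coefficients against numerator = denominator · series.
[s^0] = 0;  [s^1] = 1;  [s^2] = 0;  [s^3] = 1/3;  [s^4] = 0.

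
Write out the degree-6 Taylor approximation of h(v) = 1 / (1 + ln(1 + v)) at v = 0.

Expand as Σ (-1)^k u^k with u equal to the inner function's series.
h(0) = 1
h′(0) = -1
h′′(0) = 3
h′′′(0) = -14
h^(4)(0) = 88
h^(5)(0) = -694
h^(6)(0) = 6578
Then c_k = h^(k)(0)/k! gives each Taylor coefficient.

3289*v^6/360 - 347*v^5/60 + 11*v^4/3 - 7*v^3/3 + 3*v^2/2 - v + 1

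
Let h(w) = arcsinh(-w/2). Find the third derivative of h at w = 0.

The coefficient of w^3 in the expansion is 1/48, so h′′′(0) = 3! * (1/48) = 1/8.

1/8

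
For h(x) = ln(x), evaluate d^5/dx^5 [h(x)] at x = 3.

8/81

Compute the successive derivatives at the expansion point and divide by k!.
The coefficient of (x - 3)^5 in the expansion is 1/1215, so h^(5)(3) = 5! * (1/1215) = 8/81.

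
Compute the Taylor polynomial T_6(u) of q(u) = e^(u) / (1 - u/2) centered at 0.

Multiply the two series term by term and collect like powers.
q(0) = 1
q′(0) = 3/2
q′′(0) = 5/2
q′′′(0) = 19/4
q^(4)(0) = 21/2
q^(5)(0) = 109/4
q^(6)(0) = 331/4

331*u^6/2880 + 109*u^5/480 + 7*u^4/16 + 19*u^3/24 + 5*u^2/4 + 3*u/2 + 1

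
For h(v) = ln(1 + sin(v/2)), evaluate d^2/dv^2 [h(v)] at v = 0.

-1/4

Plug the Maclaurin series of the inner function into that of the outer and collect terms.
The coefficient of v^2 in the expansion is -1/8, so h′′(0) = 2! * (-1/8) = -1/4.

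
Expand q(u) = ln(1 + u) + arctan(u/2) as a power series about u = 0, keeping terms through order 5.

Add the two expansions coefficient-wise.
q(0) = 0
q′(0) = 3/2
q′′(0) = -1
q′′′(0) = 7/4
q^(4)(0) = -6
q^(5)(0) = 99/4
Then c_k = q^(k)(0)/k! gives each Taylor coefficient.

33*u^5/160 - u^4/4 + 7*u^3/24 - u^2/2 + 3*u/2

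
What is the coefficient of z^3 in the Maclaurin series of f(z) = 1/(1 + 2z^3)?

f(0) = 1
f′(0) = 0
f′′(0) = 0
f′′′(0) = -12
Dividing each by k! gives the coefficients c_0, ..., c_3.

-2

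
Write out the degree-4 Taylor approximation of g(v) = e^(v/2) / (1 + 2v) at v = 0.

Multiply the two series term by term and collect like powers.

1595*v^4/128 - 299*v^3/48 + 25*v^2/8 - 3*v/2 + 1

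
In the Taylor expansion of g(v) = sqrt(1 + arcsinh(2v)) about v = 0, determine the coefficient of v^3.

Let u equal the inner series; expand the outer function in u and truncate.
So c_3 = g′′′(0)/3! = -1/6.

-1/6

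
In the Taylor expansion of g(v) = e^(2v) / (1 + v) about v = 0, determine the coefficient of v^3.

Expand each factor separately, then convolve coefficients.
g(0) = 1
g′(0) = 1
g′′(0) = 2
g′′′(0) = 2

1/3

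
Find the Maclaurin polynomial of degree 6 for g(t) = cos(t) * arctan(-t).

-49*t^5/120 + 5*t^3/6 - t

Take the Cauchy product of the two expansions.
g(0) = 0
g′(0) = -1
g′′(0) = 0
g′′′(0) = 5
g^(4)(0) = 0
g^(5)(0) = -49
g^(6)(0) = 0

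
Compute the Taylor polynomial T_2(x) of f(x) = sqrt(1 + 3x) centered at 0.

Use the known series and substitute for the argument.

-9*x^2/8 + 3*x/2 + 1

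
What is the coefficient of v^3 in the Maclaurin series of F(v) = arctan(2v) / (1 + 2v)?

Take the Cauchy product of the two expansions.
F(0) = 0
F′(0) = 2
F′′(0) = -8
F′′′(0) = 32
So c_3 = F′′′(0)/3! = 16/3.

16/3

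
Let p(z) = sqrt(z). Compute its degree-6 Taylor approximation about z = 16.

-21*(z - 16)^6/4294967296 + 7*(z - 16)^5/67108864 - 5*(z - 16)^4/2097152 + (z - 16)^3/16384 - (z - 16)^2/512 + (z - 16)/8 + 4

Compute the successive derivatives at the expansion point and divide by k!.
p(16) = 4
p′(16) = 1/8
p′′(16) = -1/256
p′′′(16) = 3/8192
p^(4)(16) = -15/262144
p^(5)(16) = 105/8388608
p^(6)(16) = -945/268435456
Then c_k = p^(k)(16)/k! gives each Taylor coefficient.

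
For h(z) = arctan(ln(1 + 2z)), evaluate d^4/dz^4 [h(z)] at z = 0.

Let u equal the inner series; expand the outer function in u and truncate.
The coefficient of z^4 in the expansion is 4, so h^(4)(0) = 4! * (4) = 96.

96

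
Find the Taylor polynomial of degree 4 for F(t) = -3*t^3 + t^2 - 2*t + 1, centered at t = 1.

[(t - 1)^0] = -3;  [(t - 1)^1] = -9;  [(t - 1)^2] = -8;  [(t - 1)^3] = -3;  [(t - 1)^4] = 0.

-3*(t - 1)^3 - 8*(t - 1)^2 - 9*(t - 1) - 3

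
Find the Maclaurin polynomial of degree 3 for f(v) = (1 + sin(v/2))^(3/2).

Substitute the inner expansion into the outer series and collect powers.
[v^0] = 1;  [v^1] = 3/4;  [v^2] = 3/32;  [v^3] = -5/128.

-5*v^3/128 + 3*v^2/32 + 3*v/4 + 1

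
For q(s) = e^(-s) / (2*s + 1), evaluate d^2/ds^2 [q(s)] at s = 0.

Expand 1/(denominator) as a geometric series and multiply by the numerator's series.
The coefficient of s^2 in the expansion is 13/2, so q′′(0) = 2! * (13/2) = 13.

13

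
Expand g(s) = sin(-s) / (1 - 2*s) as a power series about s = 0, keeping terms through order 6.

-1841*s^6/60 - 1841*s^5/120 - 23*s^4/3 - 23*s^3/6 - 2*s^2 - s

Multiply the numerator's expansion by the denominator's geometric series.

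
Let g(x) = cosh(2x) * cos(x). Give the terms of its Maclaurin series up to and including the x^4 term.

Multiply the two series term by term and collect like powers.
g(0) = 1
g′(0) = 0
g′′(0) = 3
g′′′(0) = 0
g^(4)(0) = -7

-7*x^4/24 + 3*x^2/2 + 1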